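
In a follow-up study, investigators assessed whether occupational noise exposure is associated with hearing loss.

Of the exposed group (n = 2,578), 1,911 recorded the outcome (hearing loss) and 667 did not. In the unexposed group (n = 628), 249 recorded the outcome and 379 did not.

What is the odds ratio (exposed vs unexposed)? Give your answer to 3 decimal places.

4.361

From the description: a = 1911, b = 667, c = 249, d = 379.
OR = (a·d)/(b·c) = (1911 × 379) / (667 × 249) = 724269 / 166083 = 4.36089
The odds of hearing loss are about 4.36 times as high in the exposed group.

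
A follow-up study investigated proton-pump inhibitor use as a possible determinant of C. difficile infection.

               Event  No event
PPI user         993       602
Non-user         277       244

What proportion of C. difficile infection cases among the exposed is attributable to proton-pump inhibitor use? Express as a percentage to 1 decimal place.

Cells: a = 993, b = 602, c = 277, d = 244.
Risk in exposed = 993/1595 = 0.62257; risk in unexposed = 277/521 = 0.53167.
RR = 0.62257/0.53167 = 1.17097
AR% = (RR − 1)/RR × 100 = (1.17097 − 1)/1.17097 × 100 = 14.6009%

14.6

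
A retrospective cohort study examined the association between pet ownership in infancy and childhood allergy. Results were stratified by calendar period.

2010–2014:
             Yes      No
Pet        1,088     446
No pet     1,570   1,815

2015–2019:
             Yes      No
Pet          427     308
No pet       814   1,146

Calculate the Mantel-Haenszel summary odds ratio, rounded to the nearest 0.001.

2.477

OR_MH = Σ(aᵢdᵢ/nᵢ) / Σ(bᵢcᵢ/nᵢ), where nᵢ is the stratum total.
Stratum 1 (2010–2014): n = 4919; a·d/n = 1088·1815/4919 = 401.4474; b·c/n = 446·1570/4919 = 142.3501
Stratum 2 (2015–2019): n = 2695; a·d/n = 427·1146/2695 = 181.5740; b·c/n = 308·814/2695 = 93.0286
OR_MH = (401.4474 + 181.5740) / (142.3501 + 93.0286) = 583.0215 / 235.3786 = 2.47695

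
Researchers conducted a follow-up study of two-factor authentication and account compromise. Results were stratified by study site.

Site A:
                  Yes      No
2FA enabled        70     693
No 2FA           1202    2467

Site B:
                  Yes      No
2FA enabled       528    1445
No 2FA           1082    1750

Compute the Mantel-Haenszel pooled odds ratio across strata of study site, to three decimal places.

0.451

OR_MH = Σ(aᵢdᵢ/nᵢ) / Σ(bᵢcᵢ/nᵢ), where nᵢ is the stratum total.
Stratum 1 (Site A): n = 4432; a·d/n = 70·2467/4432 = 38.9644; b·c/n = 693·1202/4432 = 187.9481
Stratum 2 (Site B): n = 4805; a·d/n = 528·1750/4805 = 192.2997; b·c/n = 1445·1082/4805 = 325.3881
OR_MH = (38.9644 + 192.2997) / (187.9481 + 325.3881) = 231.2640 / 513.3362 = 0.45051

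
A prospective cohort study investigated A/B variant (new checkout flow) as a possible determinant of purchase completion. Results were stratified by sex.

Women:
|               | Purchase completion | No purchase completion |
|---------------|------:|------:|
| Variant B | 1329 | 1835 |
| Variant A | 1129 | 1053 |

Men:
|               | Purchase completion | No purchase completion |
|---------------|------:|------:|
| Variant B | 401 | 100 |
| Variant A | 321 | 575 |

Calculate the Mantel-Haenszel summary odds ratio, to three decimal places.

OR_MH = Σ(aᵢdᵢ/nᵢ) / Σ(bᵢcᵢ/nᵢ), where nᵢ is the stratum total.
Stratum 1 (Women): n = 5346; a·d/n = 1329·1053/5346 = 261.7727; b·c/n = 1835·1129/5346 = 387.5262
Stratum 2 (Men): n = 1397; a·d/n = 401·575/1397 = 165.0501; b·c/n = 100·321/1397 = 22.9778
OR_MH = (261.7727 + 165.0501) / (387.5262 + 22.9778) = 426.8228 / 410.5040 = 1.03975

1.040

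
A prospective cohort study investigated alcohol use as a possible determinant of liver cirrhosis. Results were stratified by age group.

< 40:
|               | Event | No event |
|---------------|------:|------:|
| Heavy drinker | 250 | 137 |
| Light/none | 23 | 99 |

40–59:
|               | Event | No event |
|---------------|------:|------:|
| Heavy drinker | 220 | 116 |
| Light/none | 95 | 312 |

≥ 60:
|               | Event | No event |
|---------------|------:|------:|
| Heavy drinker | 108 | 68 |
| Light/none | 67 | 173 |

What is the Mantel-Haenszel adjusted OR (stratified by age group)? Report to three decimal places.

OR_MH = Σ(aᵢdᵢ/nᵢ) / Σ(bᵢcᵢ/nᵢ), where nᵢ is the stratum total.
Stratum 1 (< 40): n = 509; a·d/n = 250·99/509 = 48.6248; b·c/n = 137·23/509 = 6.1906
Stratum 2 (40–59): n = 743; a·d/n = 220·312/743 = 92.3822; b·c/n = 116·95/743 = 14.8318
Stratum 3 (≥ 60): n = 416; a·d/n = 108·173/416 = 44.9135; b·c/n = 68·67/416 = 10.9519
OR_MH = (48.6248 + 92.3822 + 44.9135) / (6.1906 + 14.8318 + 10.9519) = 185.9205 / 31.9743 = 5.81469

5.815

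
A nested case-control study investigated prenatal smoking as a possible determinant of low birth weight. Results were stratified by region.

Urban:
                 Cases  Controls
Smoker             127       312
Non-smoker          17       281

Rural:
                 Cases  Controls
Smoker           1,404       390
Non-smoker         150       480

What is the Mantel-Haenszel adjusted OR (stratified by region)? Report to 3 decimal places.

OR_MH = Σ(aᵢdᵢ/nᵢ) / Σ(bᵢcᵢ/nᵢ), where nᵢ is the stratum total.
Stratum 1 (Urban): n = 737; a·d/n = 127·281/737 = 48.4220; b·c/n = 312·17/737 = 7.1967
Stratum 2 (Rural): n = 2424; a·d/n = 1404·480/2424 = 278.0198; b·c/n = 390·150/2424 = 24.1337
OR_MH = (48.4220 + 278.0198) / (7.1967 + 24.1337) = 326.4418 / 31.3304 = 10.41933

10.419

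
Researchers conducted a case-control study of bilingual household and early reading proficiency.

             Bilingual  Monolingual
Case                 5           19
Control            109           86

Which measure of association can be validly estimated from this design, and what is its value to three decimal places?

0.208

Reading the table with exposure as columns: a = 5 (Bilingual, case), b = 109 (Bilingual, non-case), c = 19 (Monolingual, case), d = 86.
This is a case-control study: participants were sampled on outcome status, so risks in the source population cannot be estimated directly — relative risk is not valid here. The odds ratio is the appropriate measure.
OR = (a·d)/(b·c) = (5 × 86) / (109 × 19) = 430 / 2071 = 0.20763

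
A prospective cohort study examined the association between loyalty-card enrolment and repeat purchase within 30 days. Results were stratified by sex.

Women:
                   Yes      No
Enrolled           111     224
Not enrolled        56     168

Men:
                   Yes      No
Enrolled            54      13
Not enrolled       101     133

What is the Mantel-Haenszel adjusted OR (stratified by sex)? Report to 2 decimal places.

2.13

OR_MH = Σ(aᵢdᵢ/nᵢ) / Σ(bᵢcᵢ/nᵢ), where nᵢ is the stratum total.
Stratum 1 (Women): n = 559; a·d/n = 111·168/559 = 33.3596; b·c/n = 224·56/559 = 22.4401
Stratum 2 (Men): n = 301; a·d/n = 54·133/301 = 23.8605; b·c/n = 13·101/301 = 4.3621
OR_MH = (33.3596 + 23.8605) / (22.4401 + 4.3621) = 57.2200 / 26.8022 = 2.13490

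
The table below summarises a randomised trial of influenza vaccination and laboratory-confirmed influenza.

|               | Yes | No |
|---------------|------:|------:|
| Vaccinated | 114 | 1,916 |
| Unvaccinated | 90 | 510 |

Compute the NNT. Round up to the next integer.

Risk in treated group = 114/2030 = 0.05616; risk in control = 90/600 = 0.15000.
Absolute risk reduction = 0.15000 − 0.05616 = 0.09384
NNT = 1 / ARR = 1 / 0.09384 = 10.656 → round up → 11

11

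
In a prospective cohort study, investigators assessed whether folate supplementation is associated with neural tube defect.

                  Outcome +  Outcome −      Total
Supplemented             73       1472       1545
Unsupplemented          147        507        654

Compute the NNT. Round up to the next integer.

Risk in treated group = 73/1545 = 0.04725; risk in control = 147/654 = 0.22477.
Absolute risk reduction = 0.22477 − 0.04725 = 0.17752
NNT = 1 / ARR = 1 / 0.17752 = 5.633 → round up → 6

6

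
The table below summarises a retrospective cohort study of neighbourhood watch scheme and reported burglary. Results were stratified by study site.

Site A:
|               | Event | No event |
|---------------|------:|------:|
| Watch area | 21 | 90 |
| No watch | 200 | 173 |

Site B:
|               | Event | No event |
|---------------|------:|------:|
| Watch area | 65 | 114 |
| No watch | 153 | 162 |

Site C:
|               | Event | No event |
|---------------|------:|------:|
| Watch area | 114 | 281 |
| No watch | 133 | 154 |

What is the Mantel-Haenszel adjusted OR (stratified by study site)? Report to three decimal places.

OR_MH = Σ(aᵢdᵢ/nᵢ) / Σ(bᵢcᵢ/nᵢ), where nᵢ is the stratum total.
Stratum 1 (Site A): n = 484; a·d/n = 21·173/484 = 7.5062; b·c/n = 90·200/484 = 37.1901
Stratum 2 (Site B): n = 494; a·d/n = 65·162/494 = 21.3158; b·c/n = 114·153/494 = 35.3077
Stratum 3 (Site C): n = 682; a·d/n = 114·154/682 = 25.7419; b·c/n = 281·133/682 = 54.7991
OR_MH = (7.5062 + 21.3158 + 25.7419) / (37.1901 + 35.3077 + 54.7991) = 54.5639 / 127.2969 = 0.42864

0.429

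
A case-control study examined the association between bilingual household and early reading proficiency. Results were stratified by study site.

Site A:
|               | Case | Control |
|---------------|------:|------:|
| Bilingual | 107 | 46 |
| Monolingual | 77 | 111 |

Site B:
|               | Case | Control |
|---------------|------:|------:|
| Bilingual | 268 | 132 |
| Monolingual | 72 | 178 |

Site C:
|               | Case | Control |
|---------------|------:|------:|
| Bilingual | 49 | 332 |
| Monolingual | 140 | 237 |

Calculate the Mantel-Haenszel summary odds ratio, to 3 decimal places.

1.431

OR_MH = Σ(aᵢdᵢ/nᵢ) / Σ(bᵢcᵢ/nᵢ), where nᵢ is the stratum total.
Stratum 1 (Site A): n = 341; a·d/n = 107·111/341 = 34.8299; b·c/n = 46·77/341 = 10.3871
Stratum 2 (Site B): n = 650; a·d/n = 268·178/650 = 73.3908; b·c/n = 132·72/650 = 14.6215
Stratum 3 (Site C): n = 758; a·d/n = 49·237/758 = 15.3206; b·c/n = 332·140/758 = 61.3193
OR_MH = (34.8299 + 73.3908 + 15.3206) / (10.3871 + 14.6215 + 61.3193) = 123.5413 / 86.3279 = 1.43107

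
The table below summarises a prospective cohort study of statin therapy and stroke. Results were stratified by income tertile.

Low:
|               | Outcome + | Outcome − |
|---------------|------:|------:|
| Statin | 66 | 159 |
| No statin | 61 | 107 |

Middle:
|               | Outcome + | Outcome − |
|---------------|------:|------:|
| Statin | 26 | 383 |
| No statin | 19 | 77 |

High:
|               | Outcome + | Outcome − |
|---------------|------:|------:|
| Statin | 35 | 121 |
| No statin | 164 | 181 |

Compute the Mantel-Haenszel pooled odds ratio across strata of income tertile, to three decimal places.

0.439

OR_MH = Σ(aᵢdᵢ/nᵢ) / Σ(bᵢcᵢ/nᵢ), where nᵢ is the stratum total.
Stratum 1 (Low): n = 393; a·d/n = 66·107/393 = 17.9695; b·c/n = 159·61/393 = 24.6794
Stratum 2 (Middle): n = 505; a·d/n = 26·77/505 = 3.9644; b·c/n = 383·19/505 = 14.4099
Stratum 3 (High): n = 501; a·d/n = 35·181/501 = 12.6447; b·c/n = 121·164/501 = 39.6088
OR_MH = (17.9695 + 3.9644 + 12.6447) / (24.6794 + 14.4099 + 39.6088) = 34.5785 / 78.6981 = 0.43938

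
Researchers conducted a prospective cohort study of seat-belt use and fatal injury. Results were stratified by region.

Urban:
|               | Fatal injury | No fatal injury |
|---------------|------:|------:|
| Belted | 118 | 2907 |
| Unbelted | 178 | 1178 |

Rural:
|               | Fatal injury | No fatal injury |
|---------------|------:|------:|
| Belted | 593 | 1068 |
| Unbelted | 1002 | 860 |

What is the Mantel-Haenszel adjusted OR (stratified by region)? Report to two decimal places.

OR_MH = Σ(aᵢdᵢ/nᵢ) / Σ(bᵢcᵢ/nᵢ), where nᵢ is the stratum total.
Stratum 1 (Urban): n = 4381; a·d/n = 118·1178/4381 = 31.7288; b·c/n = 2907·178/4381 = 118.1114
Stratum 2 (Rural): n = 3523; a·d/n = 593·860/3523 = 144.7573; b·c/n = 1068·1002/3523 = 303.7570
OR_MH = (31.7288 + 144.7573) / (118.1114 + 303.7570) = 176.4861 / 421.8684 = 0.41834

0.42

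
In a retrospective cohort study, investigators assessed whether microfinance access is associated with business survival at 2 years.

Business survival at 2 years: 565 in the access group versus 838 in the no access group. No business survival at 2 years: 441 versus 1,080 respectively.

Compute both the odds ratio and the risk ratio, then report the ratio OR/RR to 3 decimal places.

1.285

From the description: a = 565, b = 441, c = 838, d = 1080.
OR = (565·1080)/(441·838) = 610200/369558 = 1.65116
Risk in exposed = 565/1006 = 0.56163; risk in unexposed = 838/1918 = 0.43691; RR = 1.28545
OR/RR = 1.65116 / 1.28545 = 1.28450
The outcome is not rare, so the OR lies further from 1 than the RR.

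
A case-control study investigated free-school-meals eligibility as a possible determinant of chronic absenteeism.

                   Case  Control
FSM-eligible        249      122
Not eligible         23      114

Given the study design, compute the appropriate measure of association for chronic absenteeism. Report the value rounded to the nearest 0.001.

Cells: a = 249, b = 122, c = 23, d = 114.
This is a case-control study: participants were sampled on outcome status, so risks in the source population cannot be estimated directly — relative risk is not valid here. The odds ratio is the appropriate measure.
OR = (a·d)/(b·c) = (249 × 114) / (122 × 23) = 28386 / 2806 = 10.11618

10.116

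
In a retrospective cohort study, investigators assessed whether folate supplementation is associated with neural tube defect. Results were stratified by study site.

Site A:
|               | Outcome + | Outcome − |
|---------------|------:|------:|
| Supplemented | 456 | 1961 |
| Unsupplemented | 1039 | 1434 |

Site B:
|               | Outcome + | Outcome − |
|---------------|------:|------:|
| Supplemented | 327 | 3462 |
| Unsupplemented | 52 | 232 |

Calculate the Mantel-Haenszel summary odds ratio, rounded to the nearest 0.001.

0.331

OR_MH = Σ(aᵢdᵢ/nᵢ) / Σ(bᵢcᵢ/nᵢ), where nᵢ is the stratum total.
Stratum 1 (Site A): n = 4890; a·d/n = 456·1434/4890 = 133.7227; b·c/n = 1961·1039/4890 = 416.6624
Stratum 2 (Site B): n = 4073; a·d/n = 327·232/4073 = 18.6261; b·c/n = 3462·52/4073 = 44.1994
OR_MH = (133.7227 + 18.6261) / (416.6624 + 44.1994) = 152.3488 / 460.8617 = 0.33057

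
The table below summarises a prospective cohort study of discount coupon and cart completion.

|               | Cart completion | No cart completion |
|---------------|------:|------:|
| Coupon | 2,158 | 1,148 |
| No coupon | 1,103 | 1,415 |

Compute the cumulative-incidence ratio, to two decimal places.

Cells: a = 2158, b = 1148, c = 1103, d = 1415.
Risk in exposed = 2158/3306 = 0.65275; risk in unexposed = 1103/2518 = 0.43805.
RR = 0.65275 / 0.43805 = 1.49015
The risk among the exposed is 1.49 times that among the unexposed.

1.49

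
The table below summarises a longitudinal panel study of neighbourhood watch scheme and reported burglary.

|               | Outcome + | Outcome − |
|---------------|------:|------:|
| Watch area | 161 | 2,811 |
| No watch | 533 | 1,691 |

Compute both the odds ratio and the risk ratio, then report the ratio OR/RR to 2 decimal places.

Cells: a = 161, b = 2811, c = 533, d = 1691.
OR = (161·1691)/(2811·533) = 272251/1498263 = 0.18171
Risk in exposed = 161/2972 = 0.05417; risk in unexposed = 533/2224 = 0.23966; RR = 0.22604
OR/RR = 0.18171 / 0.22604 = 0.80389
The outcome is not rare, so the OR lies further from 1 than the RR.

0.80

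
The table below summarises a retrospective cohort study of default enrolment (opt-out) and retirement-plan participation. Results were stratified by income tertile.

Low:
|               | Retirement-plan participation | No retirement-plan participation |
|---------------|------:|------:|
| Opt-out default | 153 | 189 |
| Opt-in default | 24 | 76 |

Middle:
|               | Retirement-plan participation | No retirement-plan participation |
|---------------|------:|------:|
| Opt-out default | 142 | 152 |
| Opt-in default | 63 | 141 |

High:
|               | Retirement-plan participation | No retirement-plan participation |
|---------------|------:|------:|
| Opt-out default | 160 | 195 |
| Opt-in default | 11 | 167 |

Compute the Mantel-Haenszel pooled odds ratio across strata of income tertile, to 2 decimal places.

OR_MH = Σ(aᵢdᵢ/nᵢ) / Σ(bᵢcᵢ/nᵢ), where nᵢ is the stratum total.
Stratum 1 (Low): n = 442; a·d/n = 153·76/442 = 26.3077; b·c/n = 189·24/442 = 10.2624
Stratum 2 (Middle): n = 498; a·d/n = 142·141/498 = 40.2048; b·c/n = 152·63/498 = 19.2289
Stratum 3 (High): n = 533; a·d/n = 160·167/533 = 50.1313; b·c/n = 195·11/533 = 4.0244
OR_MH = (26.3077 + 40.2048 + 50.1313) / (10.2624 + 19.2289 + 4.0244) = 116.6438 / 33.5157 = 3.48027

3.48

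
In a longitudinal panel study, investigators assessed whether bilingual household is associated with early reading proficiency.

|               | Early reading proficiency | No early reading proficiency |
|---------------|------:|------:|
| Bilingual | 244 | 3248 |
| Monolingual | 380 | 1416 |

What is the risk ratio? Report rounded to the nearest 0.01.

0.33

Cells: a = 244, b = 3248, c = 380, d = 1416.
Risk in exposed = 244/3492 = 0.06987; risk in unexposed = 380/1796 = 0.21158.
RR = 0.06987 / 0.21158 = 0.33025
The risk is 67% lower among the exposed than among the unexposed.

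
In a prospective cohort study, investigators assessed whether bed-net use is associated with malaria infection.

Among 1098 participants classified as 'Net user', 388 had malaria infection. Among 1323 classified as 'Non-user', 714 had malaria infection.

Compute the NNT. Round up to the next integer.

6

Risk in treated group = 388/1098 = 0.35337; risk in control = 714/1323 = 0.53968.
Absolute risk reduction = 0.53968 − 0.35337 = 0.18631
NNT = 1 / ARR = 1 / 0.18631 = 5.367 → round up → 6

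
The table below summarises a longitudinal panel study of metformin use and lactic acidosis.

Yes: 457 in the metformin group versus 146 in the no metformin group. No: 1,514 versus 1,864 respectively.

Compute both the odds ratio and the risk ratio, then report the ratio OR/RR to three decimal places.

1.207

From the description: a = 457, b = 1514, c = 146, d = 1864.
OR = (457·1864)/(1514·146) = 851848/221044 = 3.85375
Risk in exposed = 457/1971 = 0.23186; risk in unexposed = 146/2010 = 0.07264; RR = 3.19207
OR/RR = 3.85375 / 3.19207 = 1.20729
The outcome is not rare, so the OR lies further from 1 than the RR.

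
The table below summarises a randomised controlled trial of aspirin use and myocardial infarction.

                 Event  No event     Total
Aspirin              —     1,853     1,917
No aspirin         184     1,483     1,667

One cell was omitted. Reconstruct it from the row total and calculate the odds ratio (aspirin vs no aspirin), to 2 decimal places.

The missing cell is in the exposed row: 1917 − 1853 = 64.
So a = 64, b = 1853, c = 184, d = 1483.
OR = (a·d)/(b·c) = (64 × 1483) / (1853 × 184) = 94912 / 340952 = 0.27837

0.28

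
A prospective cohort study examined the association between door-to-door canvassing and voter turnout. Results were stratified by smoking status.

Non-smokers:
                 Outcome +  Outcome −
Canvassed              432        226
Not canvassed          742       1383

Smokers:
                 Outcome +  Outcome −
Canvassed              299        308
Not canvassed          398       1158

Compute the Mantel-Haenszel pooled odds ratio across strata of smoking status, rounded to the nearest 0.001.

3.205

OR_MH = Σ(aᵢdᵢ/nᵢ) / Σ(bᵢcᵢ/nᵢ), where nᵢ is the stratum total.
Stratum 1 (Non-smokers): n = 2783; a·d/n = 432·1383/2783 = 214.6806; b·c/n = 226·742/2783 = 60.2558
Stratum 2 (Smokers): n = 2163; a·d/n = 299·1158/2163 = 160.0749; b·c/n = 308·398/2163 = 56.6731
OR_MH = (214.6806 + 160.0749) / (60.2558 + 56.6731) = 374.7555 / 116.9290 = 3.20498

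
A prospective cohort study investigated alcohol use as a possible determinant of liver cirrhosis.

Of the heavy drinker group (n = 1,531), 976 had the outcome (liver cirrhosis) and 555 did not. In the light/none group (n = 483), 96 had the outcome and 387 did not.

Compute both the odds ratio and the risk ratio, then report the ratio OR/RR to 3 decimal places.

2.210

From the description: a = 976, b = 555, c = 96, d = 387.
OR = (976·387)/(555·96) = 377712/53280 = 7.08919
Risk in exposed = 976/1531 = 0.63749; risk in unexposed = 96/483 = 0.19876; RR = 3.20738
OR/RR = 7.08919 / 3.20738 = 2.21027
The outcome is not rare, so the OR lies further from 1 than the RR.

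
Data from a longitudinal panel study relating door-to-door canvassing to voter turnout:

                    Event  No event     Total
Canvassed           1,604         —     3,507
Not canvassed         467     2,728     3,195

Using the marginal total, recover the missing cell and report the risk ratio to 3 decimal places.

The missing cell is in the exposed row: 3507 − 1604 = 1903.
So a = 1604, b = 1903, c = 467, d = 2728.
RR = [a/(a+b)] / [c/(c+d)] = (1604/3507) / (467/3195) = 0.45737/0.14617 = 3.12912

3.129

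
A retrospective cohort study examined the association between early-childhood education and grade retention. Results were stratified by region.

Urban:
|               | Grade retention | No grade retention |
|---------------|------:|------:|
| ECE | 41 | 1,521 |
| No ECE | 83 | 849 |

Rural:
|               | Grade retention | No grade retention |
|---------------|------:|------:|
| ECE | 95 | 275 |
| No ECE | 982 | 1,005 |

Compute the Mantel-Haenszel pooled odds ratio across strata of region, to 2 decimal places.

0.33

OR_MH = Σ(aᵢdᵢ/nᵢ) / Σ(bᵢcᵢ/nᵢ), where nᵢ is the stratum total.
Stratum 1 (Urban): n = 2494; a·d/n = 41·849/2494 = 13.9571; b·c/n = 1521·83/2494 = 50.6187
Stratum 2 (Rural): n = 2357; a·d/n = 95·1005/2357 = 40.5070; b·c/n = 275·982/2357 = 114.5736
OR_MH = (13.9571 + 40.5070) / (50.6187 + 114.5736) = 54.4641 / 165.1923 = 0.32970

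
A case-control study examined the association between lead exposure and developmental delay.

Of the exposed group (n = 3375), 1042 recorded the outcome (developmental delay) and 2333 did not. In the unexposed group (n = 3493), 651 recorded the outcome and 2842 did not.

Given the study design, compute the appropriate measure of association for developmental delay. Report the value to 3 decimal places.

From the description: a = 1042, b = 2333, c = 651, d = 2842.
This is a case-control study: participants were sampled on outcome status, so risks in the source population cannot be estimated directly — relative risk is not valid here. The odds ratio is the appropriate measure.
OR = (a·d)/(b·c) = (1042 × 2842) / (2333 × 651) = 2961364 / 1518783 = 1.94983

1.950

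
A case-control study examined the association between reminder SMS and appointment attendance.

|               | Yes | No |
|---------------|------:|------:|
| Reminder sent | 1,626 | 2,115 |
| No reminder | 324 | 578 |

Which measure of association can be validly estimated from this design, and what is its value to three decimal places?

Cells: a = 1626, b = 2115, c = 324, d = 578.
This is a case-control study: participants were sampled on outcome status, so risks in the source population cannot be estimated directly — relative risk is not valid here. The odds ratio is the appropriate measure.
OR = (a·d)/(b·c) = (1626 × 578) / (2115 × 324) = 939828 / 685260 = 1.37149

1.371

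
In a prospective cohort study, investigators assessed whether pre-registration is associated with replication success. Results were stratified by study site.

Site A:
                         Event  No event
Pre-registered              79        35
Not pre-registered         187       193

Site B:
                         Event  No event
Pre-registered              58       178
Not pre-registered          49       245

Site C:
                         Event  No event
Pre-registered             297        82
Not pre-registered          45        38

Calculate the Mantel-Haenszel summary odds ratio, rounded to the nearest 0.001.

2.178

OR_MH = Σ(aᵢdᵢ/nᵢ) / Σ(bᵢcᵢ/nᵢ), where nᵢ is the stratum total.
Stratum 1 (Site A): n = 494; a·d/n = 79·193/494 = 30.8644; b·c/n = 35·187/494 = 13.2490
Stratum 2 (Site B): n = 530; a·d/n = 58·245/530 = 26.8113; b·c/n = 178·49/530 = 16.4566
Stratum 3 (Site C): n = 462; a·d/n = 297·38/462 = 24.4286; b·c/n = 82·45/462 = 7.9870
OR_MH = (30.8644 + 26.8113 + 24.4286) / (13.2490 + 16.4566 + 7.9870) = 82.1043 / 37.6926 = 2.17826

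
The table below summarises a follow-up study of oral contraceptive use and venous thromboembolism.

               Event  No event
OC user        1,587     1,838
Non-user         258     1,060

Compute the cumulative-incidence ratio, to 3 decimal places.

2.367

Cells: a = 1587, b = 1838, c = 258, d = 1060.
Risk in exposed = 1587/3425 = 0.46336; risk in unexposed = 258/1318 = 0.19575.
RR = 0.46336 / 0.19575 = 2.36708
The risk among the exposed is 2.37 times that among the unexposed.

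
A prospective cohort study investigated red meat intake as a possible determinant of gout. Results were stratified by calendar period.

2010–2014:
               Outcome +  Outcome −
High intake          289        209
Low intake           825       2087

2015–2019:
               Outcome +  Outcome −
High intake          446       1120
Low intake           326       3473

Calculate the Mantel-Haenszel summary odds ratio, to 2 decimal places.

OR_MH = Σ(aᵢdᵢ/nᵢ) / Σ(bᵢcᵢ/nᵢ), where nᵢ is the stratum total.
Stratum 1 (2010–2014): n = 3410; a·d/n = 289·2087/3410 = 176.8748; b·c/n = 209·825/3410 = 50.5645
Stratum 2 (2015–2019): n = 5365; a·d/n = 446·3473/5365 = 288.7154; b·c/n = 1120·326/5365 = 68.0559
OR_MH = (176.8748 + 288.7154) / (50.5645 + 68.0559) = 465.5902 / 118.6204 = 3.92504

3.93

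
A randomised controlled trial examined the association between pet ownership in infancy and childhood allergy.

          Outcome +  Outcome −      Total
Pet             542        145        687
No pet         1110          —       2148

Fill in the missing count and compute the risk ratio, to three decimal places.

1.527

The missing cell is in the unexposed row: 2148 − 1110 = 1038.
So a = 542, b = 145, c = 1110, d = 1038.
RR = [a/(a+b)] / [c/(c+d)] = (542/687) / (1110/2148) = 0.78894/0.51676 = 1.52670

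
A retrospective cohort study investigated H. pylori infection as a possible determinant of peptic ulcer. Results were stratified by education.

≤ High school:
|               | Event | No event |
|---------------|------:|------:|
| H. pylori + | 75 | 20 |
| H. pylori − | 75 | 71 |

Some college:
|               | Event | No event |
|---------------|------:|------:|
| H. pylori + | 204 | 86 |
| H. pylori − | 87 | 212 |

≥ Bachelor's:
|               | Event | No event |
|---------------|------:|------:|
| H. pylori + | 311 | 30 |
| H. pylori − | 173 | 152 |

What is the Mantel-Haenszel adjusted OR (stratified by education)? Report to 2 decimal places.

6.23

OR_MH = Σ(aᵢdᵢ/nᵢ) / Σ(bᵢcᵢ/nᵢ), where nᵢ is the stratum total.
Stratum 1 (≤ High school): n = 241; a·d/n = 75·71/241 = 22.0954; b·c/n = 20·75/241 = 6.2241
Stratum 2 (Some college): n = 589; a·d/n = 204·212/589 = 73.4261; b·c/n = 86·87/589 = 12.7029
Stratum 3 (≥ Bachelor's): n = 666; a·d/n = 311·152/666 = 70.9790; b·c/n = 30·173/666 = 7.7928
OR_MH = (22.0954 + 73.4261 + 70.9790) / (6.2241 + 12.7029 + 7.7928) = 166.5006 / 26.7197 = 6.23137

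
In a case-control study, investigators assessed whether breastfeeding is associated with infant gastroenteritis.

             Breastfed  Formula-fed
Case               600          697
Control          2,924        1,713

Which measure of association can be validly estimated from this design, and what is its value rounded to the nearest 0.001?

0.504

Reading the table with exposure as columns: a = 600 (Breastfed, case), b = 2924 (Breastfed, non-case), c = 697 (Formula-fed, case), d = 1713.
This is a case-control study: participants were sampled on outcome status, so risks in the source population cannot be estimated directly — relative risk is not valid here. The odds ratio is the appropriate measure.
OR = (a·d)/(b·c) = (600 × 1713) / (2924 × 697) = 1027800 / 2038028 = 0.50431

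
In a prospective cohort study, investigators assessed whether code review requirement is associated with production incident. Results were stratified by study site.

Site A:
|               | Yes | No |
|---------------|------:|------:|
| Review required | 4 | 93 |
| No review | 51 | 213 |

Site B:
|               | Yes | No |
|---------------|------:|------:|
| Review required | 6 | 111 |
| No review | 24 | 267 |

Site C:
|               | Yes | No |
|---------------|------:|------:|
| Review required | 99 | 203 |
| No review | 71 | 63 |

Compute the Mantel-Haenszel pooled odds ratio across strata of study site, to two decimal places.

OR_MH = Σ(aᵢdᵢ/nᵢ) / Σ(bᵢcᵢ/nᵢ), where nᵢ is the stratum total.
Stratum 1 (Site A): n = 361; a·d/n = 4·213/361 = 2.3601; b·c/n = 93·51/361 = 13.1385
Stratum 2 (Site B): n = 408; a·d/n = 6·267/408 = 3.9265; b·c/n = 111·24/408 = 6.5294
Stratum 3 (Site C): n = 436; a·d/n = 99·63/436 = 14.3050; b·c/n = 203·71/436 = 33.0573
OR_MH = (2.3601 + 3.9265 + 14.3050) / (13.1385 + 6.5294 + 33.0573) = 20.5916 / 52.7253 = 0.39055

0.39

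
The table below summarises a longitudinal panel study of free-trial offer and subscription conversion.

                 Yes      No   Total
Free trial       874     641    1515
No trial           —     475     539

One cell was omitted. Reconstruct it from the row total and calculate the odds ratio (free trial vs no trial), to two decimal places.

The missing cell is in the unexposed row: 539 − 475 = 64.
So a = 874, b = 641, c = 64, d = 475.
OR = (a·d)/(b·c) = (874 × 475) / (641 × 64) = 415150 / 41024 = 10.11969

10.12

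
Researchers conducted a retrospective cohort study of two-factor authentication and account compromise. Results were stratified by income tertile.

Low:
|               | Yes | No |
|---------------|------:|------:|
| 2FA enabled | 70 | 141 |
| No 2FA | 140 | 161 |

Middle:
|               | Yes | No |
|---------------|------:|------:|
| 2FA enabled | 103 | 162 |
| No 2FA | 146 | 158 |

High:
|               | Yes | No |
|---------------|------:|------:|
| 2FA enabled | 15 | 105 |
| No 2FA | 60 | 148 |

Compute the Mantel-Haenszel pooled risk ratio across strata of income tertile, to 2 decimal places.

RR_MH = Σ(aᵢ·n₀ᵢ/nᵢ) / Σ(cᵢ·n₁ᵢ/nᵢ), with n₁ᵢ = aᵢ+bᵢ (exposed), n₀ᵢ = cᵢ+dᵢ (unexposed), nᵢ = n₁ᵢ+n₀ᵢ.
Stratum 1 (Low): n₁ = 211, n₀ = 301, n = 512; a·n₀/n = 70·301/512 = 41.1523; c·n₁/n = 140·211/512 = 57.6953
Stratum 2 (Middle): n₁ = 265, n₀ = 304, n = 569; a·n₀/n = 103·304/569 = 55.0299; c·n₁/n = 146·265/569 = 67.9965
Stratum 3 (High): n₁ = 120, n₀ = 208, n = 328; a·n₀/n = 15·208/328 = 9.5122; c·n₁/n = 60·120/328 = 21.9512
RR_MH = (41.1523 + 55.0299 + 9.5122) / (57.6953 + 67.9965 + 21.9512) = 105.6944 / 147.6430 = 0.71588

0.72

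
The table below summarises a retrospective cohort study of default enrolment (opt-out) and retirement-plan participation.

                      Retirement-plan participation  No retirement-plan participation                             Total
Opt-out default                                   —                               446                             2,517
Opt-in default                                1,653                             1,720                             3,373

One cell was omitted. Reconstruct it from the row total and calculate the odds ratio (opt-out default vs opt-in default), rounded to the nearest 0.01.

The missing cell is in the exposed row: 2517 − 446 = 2071.
So a = 2071, b = 446, c = 1653, d = 1720.
OR = (a·d)/(b·c) = (2071 × 1720) / (446 × 1653) = 3562120 / 737238 = 4.83171

4.83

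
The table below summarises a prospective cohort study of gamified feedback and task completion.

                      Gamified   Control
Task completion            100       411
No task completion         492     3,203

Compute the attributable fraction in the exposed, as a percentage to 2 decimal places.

32.68

Reading the table with exposure as columns: a = 100 (Gamified, case), b = 492 (Gamified, non-case), c = 411 (Control, case), d = 3203.
Risk in exposed = 100/592 = 0.16892; risk in unexposed = 411/3614 = 0.11372.
RR = 0.16892/0.11372 = 1.48534
AR% = (RR − 1)/RR × 100 = (1.48534 − 1)/1.48534 × 100 = 32.6752%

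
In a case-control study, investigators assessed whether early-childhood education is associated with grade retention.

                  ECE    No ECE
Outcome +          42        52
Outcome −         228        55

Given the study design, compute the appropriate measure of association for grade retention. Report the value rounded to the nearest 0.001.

Reading the table with exposure as columns: a = 42 (ECE, case), b = 228 (ECE, non-case), c = 52 (No ECE, case), d = 55.
This is a case-control study: participants were sampled on outcome status, so risks in the source population cannot be estimated directly — relative risk is not valid here. The odds ratio is the appropriate measure.
OR = (a·d)/(b·c) = (42 × 55) / (228 × 52) = 2310 / 11856 = 0.19484

0.195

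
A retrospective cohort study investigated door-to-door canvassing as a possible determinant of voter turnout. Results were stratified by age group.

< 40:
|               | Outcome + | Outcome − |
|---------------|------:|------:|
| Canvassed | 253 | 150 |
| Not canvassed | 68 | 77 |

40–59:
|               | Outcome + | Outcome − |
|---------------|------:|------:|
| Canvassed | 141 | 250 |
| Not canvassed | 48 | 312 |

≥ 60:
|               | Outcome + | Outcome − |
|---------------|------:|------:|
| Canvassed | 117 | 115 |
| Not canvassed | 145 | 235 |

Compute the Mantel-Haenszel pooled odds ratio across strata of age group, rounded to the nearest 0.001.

2.249

OR_MH = Σ(aᵢdᵢ/nᵢ) / Σ(bᵢcᵢ/nᵢ), where nᵢ is the stratum total.
Stratum 1 (< 40): n = 548; a·d/n = 253·77/548 = 35.5493; b·c/n = 150·68/548 = 18.6131
Stratum 2 (40–59): n = 751; a·d/n = 141·312/751 = 58.5779; b·c/n = 250·48/751 = 15.9787
Stratum 3 (≥ 60): n = 612; a·d/n = 117·235/612 = 44.9265; b·c/n = 115·145/612 = 27.2467
OR_MH = (35.5493 + 58.5779 + 44.9265) / (18.6131 + 15.9787 + 27.2467) = 139.0536 / 61.8386 = 2.24866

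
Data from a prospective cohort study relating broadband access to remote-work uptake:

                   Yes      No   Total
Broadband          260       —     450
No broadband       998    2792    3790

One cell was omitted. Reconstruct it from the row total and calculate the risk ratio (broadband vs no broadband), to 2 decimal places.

The missing cell is in the exposed row: 450 − 260 = 190.
So a = 260, b = 190, c = 998, d = 2792.
RR = [a/(a+b)] / [c/(c+d)] = (260/450) / (998/3790) = 0.57778/0.26332 = 2.19417

2.19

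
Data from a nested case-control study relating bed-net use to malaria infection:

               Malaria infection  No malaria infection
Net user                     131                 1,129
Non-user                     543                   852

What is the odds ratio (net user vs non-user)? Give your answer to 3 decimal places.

Cells: a = 131, b = 1129, c = 543, d = 852.
OR = (a·d)/(b·c) = (131 × 852) / (1129 × 543) = 111612 / 613047 = 0.18206
Exposure is associated with lower odds of malaria infection (OR = 0.18 < 1).

0.182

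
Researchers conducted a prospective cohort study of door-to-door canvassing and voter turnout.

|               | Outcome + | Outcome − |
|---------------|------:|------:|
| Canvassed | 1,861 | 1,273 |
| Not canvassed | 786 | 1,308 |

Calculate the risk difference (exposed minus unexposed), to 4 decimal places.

Cells: a = 1861, b = 1273, c = 786, d = 1308.
Risk in exposed = 1861/3134 = 0.593810; risk in unexposed = 786/2094 = 0.375358.
Risk difference = 0.593810 − 0.375358 = 0.218452

0.2185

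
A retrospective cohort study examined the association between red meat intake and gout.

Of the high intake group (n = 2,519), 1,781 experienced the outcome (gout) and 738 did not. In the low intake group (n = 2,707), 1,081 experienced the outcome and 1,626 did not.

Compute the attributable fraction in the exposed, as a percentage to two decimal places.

43.52

From the description: a = 1781, b = 738, c = 1081, d = 1626.
Risk in exposed = 1781/2519 = 0.70703; risk in unexposed = 1081/2707 = 0.39934.
RR = 0.70703/0.39934 = 1.77051
AR% = (RR − 1)/RR × 100 = (1.77051 − 1)/1.77051 × 100 = 43.5191%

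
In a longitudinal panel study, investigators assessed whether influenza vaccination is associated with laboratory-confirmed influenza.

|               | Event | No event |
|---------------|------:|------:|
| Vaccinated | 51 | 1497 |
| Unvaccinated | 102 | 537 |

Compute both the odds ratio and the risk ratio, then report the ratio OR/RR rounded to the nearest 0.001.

0.869

Cells: a = 51, b = 1497, c = 102, d = 537.
OR = (51·537)/(1497·102) = 27387/152694 = 0.17936
Risk in exposed = 51/1548 = 0.03295; risk in unexposed = 102/639 = 0.15962; RR = 0.20640
OR/RR = 0.17936 / 0.20640 = 0.86901
The outcome is not rare, so the OR lies further from 1 than the RR.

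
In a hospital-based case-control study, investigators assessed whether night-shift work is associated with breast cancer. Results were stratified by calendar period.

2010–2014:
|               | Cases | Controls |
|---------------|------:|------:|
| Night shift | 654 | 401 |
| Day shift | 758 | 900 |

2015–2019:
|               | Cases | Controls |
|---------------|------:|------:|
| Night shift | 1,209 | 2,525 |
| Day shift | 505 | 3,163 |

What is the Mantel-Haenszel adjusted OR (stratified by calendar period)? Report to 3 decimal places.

2.580

OR_MH = Σ(aᵢdᵢ/nᵢ) / Σ(bᵢcᵢ/nᵢ), where nᵢ is the stratum total.
Stratum 1 (2010–2014): n = 2713; a·d/n = 654·900/2713 = 216.9554; b·c/n = 401·758/2713 = 112.0376
Stratum 2 (2015–2019): n = 7402; a·d/n = 1209·3163/7402 = 516.6262; b·c/n = 2525·505/7402 = 172.2676
OR_MH = (216.9554 + 516.6262) / (112.0376 + 172.2676) = 733.5816 / 284.3052 = 2.58026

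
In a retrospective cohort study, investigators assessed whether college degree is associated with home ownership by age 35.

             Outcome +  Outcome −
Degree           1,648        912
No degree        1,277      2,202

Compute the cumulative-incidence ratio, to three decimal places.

Cells: a = 1648, b = 912, c = 1277, d = 2202.
Risk in exposed = 1648/2560 = 0.64375; risk in unexposed = 1277/3479 = 0.36706.
RR = 0.64375 / 0.36706 = 1.75380
The risk among the exposed is 1.75 times that among the unexposed.

1.754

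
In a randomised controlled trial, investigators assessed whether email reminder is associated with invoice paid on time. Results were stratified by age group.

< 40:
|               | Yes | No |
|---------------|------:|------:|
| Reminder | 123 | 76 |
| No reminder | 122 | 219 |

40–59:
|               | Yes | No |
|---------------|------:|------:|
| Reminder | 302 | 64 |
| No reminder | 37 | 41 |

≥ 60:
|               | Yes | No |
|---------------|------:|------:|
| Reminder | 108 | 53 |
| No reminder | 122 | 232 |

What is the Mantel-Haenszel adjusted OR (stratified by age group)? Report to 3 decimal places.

OR_MH = Σ(aᵢdᵢ/nᵢ) / Σ(bᵢcᵢ/nᵢ), where nᵢ is the stratum total.
Stratum 1 (< 40): n = 540; a·d/n = 123·219/540 = 49.8833; b·c/n = 76·122/540 = 17.1704
Stratum 2 (40–59): n = 444; a·d/n = 302·41/444 = 27.8874; b·c/n = 64·37/444 = 5.3333
Stratum 3 (≥ 60): n = 515; a·d/n = 108·232/515 = 48.6524; b·c/n = 53·122/515 = 12.5553
OR_MH = (49.8833 + 27.8874 + 48.6524) / (17.1704 + 5.3333 + 12.5553) = 126.4231 / 35.0590 = 3.60601

3.606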